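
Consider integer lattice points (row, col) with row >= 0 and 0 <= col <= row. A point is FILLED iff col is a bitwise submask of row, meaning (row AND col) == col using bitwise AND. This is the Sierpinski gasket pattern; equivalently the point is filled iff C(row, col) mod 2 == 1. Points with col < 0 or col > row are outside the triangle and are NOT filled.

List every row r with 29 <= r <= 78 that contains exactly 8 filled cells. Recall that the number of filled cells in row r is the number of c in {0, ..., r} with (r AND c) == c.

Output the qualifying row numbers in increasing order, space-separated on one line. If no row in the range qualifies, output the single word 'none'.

Answer: 35 37 38 41 42 44 49 50 52 56 67 69 70 73 74 76

Derivation:
Row r has 2^popcount(r) filled cells, so we need popcount(r) = log2(8) = 3.
Scan r = 29..78 and keep those with exactly 3 one-bits:
r=29=11101 popcount=4 -> skip
r=30=11110 popcount=4 -> skip
r=31=11111 popcount=5 -> skip
r=32=100000 popcount=1 -> skip
r=33=100001 popcount=2 -> skip
r=34=100010 popcount=2 -> skip
r=35=100011 popcount=3 -> KEEP
r=36=100100 popcount=2 -> skip
r=37=100101 popcount=3 -> KEEP
r=38=100110 popcount=3 -> KEEP
r=39=100111 popcount=4 -> skip
r=40=101000 popcount=2 -> skip
r=41=101001 popcount=3 -> KEEP
r=42=101010 popcount=3 -> KEEP
r=43=101011 popcount=4 -> skip
r=44=101100 popcount=3 -> KEEP
r=45=101101 popcount=4 -> skip
r=46=101110 popcount=4 -> skip
r=47=101111 popcount=5 -> skip
r=48=110000 popcount=2 -> skip
r=49=110001 popcount=3 -> KEEP
r=50=110010 popcount=3 -> KEEP
r=51=110011 popcount=4 -> skip
r=52=110100 popcount=3 -> KEEP
r=53=110101 popcount=4 -> skip
r=54=110110 popcount=4 -> skip
r=55=110111 popcount=5 -> skip
r=56=111000 popcount=3 -> KEEP
r=57=111001 popcount=4 -> skip
r=58=111010 popcount=4 -> skip
r=59=111011 popcount=5 -> skip
r=60=111100 popcount=4 -> skip
r=61=111101 popcount=5 -> skip
r=62=111110 popcount=5 -> skip
r=63=111111 popcount=6 -> skip
r=64=1000000 popcount=1 -> skip
r=65=1000001 popcount=2 -> skip
r=66=1000010 popcount=2 -> skip
r=67=1000011 popcount=3 -> KEEP
r=68=1000100 popcount=2 -> skip
r=69=1000101 popcount=3 -> KEEP
r=70=1000110 popcount=3 -> KEEP
r=71=1000111 popcount=4 -> skip
r=72=1001000 popcount=2 -> skip
r=73=1001001 popcount=3 -> KEEP
r=74=1001010 popcount=3 -> KEEP
r=75=1001011 popcount=4 -> skip
r=76=1001100 popcount=3 -> KEEP
r=77=1001101 popcount=4 -> skip
r=78=1001110 popcount=4 -> skip
Kept rows: 35 37 38 41 42 44 49 50 52 56 67 69 70 73 74 76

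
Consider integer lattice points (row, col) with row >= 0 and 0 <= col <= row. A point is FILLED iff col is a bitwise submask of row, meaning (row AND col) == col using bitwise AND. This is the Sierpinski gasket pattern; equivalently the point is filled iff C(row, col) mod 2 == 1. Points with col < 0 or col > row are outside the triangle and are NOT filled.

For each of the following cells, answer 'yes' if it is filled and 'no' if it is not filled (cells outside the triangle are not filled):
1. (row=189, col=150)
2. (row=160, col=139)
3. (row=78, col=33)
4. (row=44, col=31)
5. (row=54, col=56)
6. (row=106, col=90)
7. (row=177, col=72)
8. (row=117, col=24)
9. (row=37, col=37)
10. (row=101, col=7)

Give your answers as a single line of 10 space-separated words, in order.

Answer: no no no no no no no no yes no

Derivation:
(189,150): row=0b10111101, col=0b10010110, row AND col = 0b10010100 = 148; 148 != 150 -> empty
(160,139): row=0b10100000, col=0b10001011, row AND col = 0b10000000 = 128; 128 != 139 -> empty
(78,33): row=0b1001110, col=0b100001, row AND col = 0b0 = 0; 0 != 33 -> empty
(44,31): row=0b101100, col=0b11111, row AND col = 0b1100 = 12; 12 != 31 -> empty
(54,56): col outside [0, 54] -> not filled
(106,90): row=0b1101010, col=0b1011010, row AND col = 0b1001010 = 74; 74 != 90 -> empty
(177,72): row=0b10110001, col=0b1001000, row AND col = 0b0 = 0; 0 != 72 -> empty
(117,24): row=0b1110101, col=0b11000, row AND col = 0b10000 = 16; 16 != 24 -> empty
(37,37): row=0b100101, col=0b100101, row AND col = 0b100101 = 37; 37 == 37 -> filled
(101,7): row=0b1100101, col=0b111, row AND col = 0b101 = 5; 5 != 7 -> empty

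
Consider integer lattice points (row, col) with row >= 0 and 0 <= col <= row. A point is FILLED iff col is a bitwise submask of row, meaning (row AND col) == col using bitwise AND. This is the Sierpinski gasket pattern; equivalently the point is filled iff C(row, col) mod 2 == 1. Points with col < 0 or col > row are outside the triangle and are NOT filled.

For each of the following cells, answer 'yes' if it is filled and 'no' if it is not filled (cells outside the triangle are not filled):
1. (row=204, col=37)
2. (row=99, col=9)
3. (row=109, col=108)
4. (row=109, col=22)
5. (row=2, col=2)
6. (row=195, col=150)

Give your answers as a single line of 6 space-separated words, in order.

Answer: no no yes no yes no

Derivation:
(204,37): row=0b11001100, col=0b100101, row AND col = 0b100 = 4; 4 != 37 -> empty
(99,9): row=0b1100011, col=0b1001, row AND col = 0b1 = 1; 1 != 9 -> empty
(109,108): row=0b1101101, col=0b1101100, row AND col = 0b1101100 = 108; 108 == 108 -> filled
(109,22): row=0b1101101, col=0b10110, row AND col = 0b100 = 4; 4 != 22 -> empty
(2,2): row=0b10, col=0b10, row AND col = 0b10 = 2; 2 == 2 -> filled
(195,150): row=0b11000011, col=0b10010110, row AND col = 0b10000010 = 130; 130 != 150 -> empty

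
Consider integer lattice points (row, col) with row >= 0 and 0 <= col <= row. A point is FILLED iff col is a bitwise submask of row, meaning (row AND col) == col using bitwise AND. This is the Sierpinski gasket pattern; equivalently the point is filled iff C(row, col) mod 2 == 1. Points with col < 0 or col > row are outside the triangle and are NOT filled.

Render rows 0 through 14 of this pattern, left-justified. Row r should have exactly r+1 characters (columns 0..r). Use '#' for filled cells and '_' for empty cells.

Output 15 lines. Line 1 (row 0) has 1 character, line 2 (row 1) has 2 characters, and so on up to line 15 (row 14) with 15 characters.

Answer: #
##
#_#
####
#___#
##__##
#_#_#_#
########
#_______#
##______##
#_#_____#_#
####____####
#___#___#___#
##__##__##__##
#_#_#_#_#_#_#_#

Derivation:
r0=0: #
r1=1: ##
r2=10: #_#
r3=11: ####
r4=100: #___#
r5=101: ##__##
r6=110: #_#_#_#
r7=111: ########
r8=1000: #_______#
r9=1001: ##______##
r10=1010: #_#_____#_#
r11=1011: ####____####
r12=1100: #___#___#___#
r13=1101: ##__##__##__##
r14=1110: #_#_#_#_#_#_#_#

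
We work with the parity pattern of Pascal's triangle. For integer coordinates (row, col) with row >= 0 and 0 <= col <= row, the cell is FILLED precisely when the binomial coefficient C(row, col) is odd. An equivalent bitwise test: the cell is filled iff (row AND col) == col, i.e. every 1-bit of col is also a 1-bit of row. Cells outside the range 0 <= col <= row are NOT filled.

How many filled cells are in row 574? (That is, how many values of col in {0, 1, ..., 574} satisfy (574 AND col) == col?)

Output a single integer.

574 in binary = 1000111110
popcount(574) = number of 1-bits in 1000111110 = 6
A col c satisfies (574 AND c) == c iff every set bit of c is also set in 574; each of the 6 set bits of 574 can independently be on or off in c.
count = 2^6 = 64

Answer: 64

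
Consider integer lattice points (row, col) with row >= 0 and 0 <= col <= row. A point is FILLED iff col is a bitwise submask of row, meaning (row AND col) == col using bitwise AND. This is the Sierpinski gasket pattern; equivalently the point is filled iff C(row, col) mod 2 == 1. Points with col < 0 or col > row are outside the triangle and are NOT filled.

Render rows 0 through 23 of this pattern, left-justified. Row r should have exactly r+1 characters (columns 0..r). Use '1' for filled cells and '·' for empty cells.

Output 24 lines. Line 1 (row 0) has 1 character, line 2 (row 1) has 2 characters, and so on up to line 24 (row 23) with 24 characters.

r0=0: 1
r1=1: 11
r2=10: 1·1
r3=11: 1111
r4=100: 1···1
r5=101: 11··11
r6=110: 1·1·1·1
r7=111: 11111111
r8=1000: 1·······1
r9=1001: 11······11
r10=1010: 1·1·····1·1
r11=1011: 1111····1111
r12=1100: 1···1···1···1
r13=1101: 11··11··11··11
r14=1110: 1·1·1·1·1·1·1·1
r15=1111: 1111111111111111
r16=10000: 1···············1
r17=10001: 11··············11
r18=10010: 1·1·············1·1
r19=10011: 1111············1111
r20=10100: 1···1···········1···1
r21=10101: 11··11··········11··11
r22=10110: 1·1·1·1·········1·1·1·1
r23=10111: 11111111········11111111

Answer: 1
11
1·1
1111
1···1
11··11
1·1·1·1
11111111
1·······1
11······11
1·1·····1·1
1111····1111
1···1···1···1
11··11··11··11
1·1·1·1·1·1·1·1
1111111111111111
1···············1
11··············11
1·1·············1·1
1111············1111
1···1···········1···1
11··11··········11··11
1·1·1·1·········1·1·1·1
11111111········11111111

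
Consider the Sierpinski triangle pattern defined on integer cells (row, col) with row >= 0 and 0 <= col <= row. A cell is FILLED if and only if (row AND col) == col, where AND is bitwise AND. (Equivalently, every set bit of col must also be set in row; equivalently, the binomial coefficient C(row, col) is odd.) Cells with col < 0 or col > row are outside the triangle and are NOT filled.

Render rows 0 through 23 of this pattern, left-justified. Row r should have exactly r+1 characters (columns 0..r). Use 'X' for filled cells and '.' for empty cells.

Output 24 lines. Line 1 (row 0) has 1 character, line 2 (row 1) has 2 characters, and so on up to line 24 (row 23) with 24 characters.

r0=0: X
r1=1: XX
r2=10: X.X
r3=11: XXXX
r4=100: X...X
r5=101: XX..XX
r6=110: X.X.X.X
r7=111: XXXXXXXX
r8=1000: X.......X
r9=1001: XX......XX
r10=1010: X.X.....X.X
r11=1011: XXXX....XXXX
r12=1100: X...X...X...X
r13=1101: XX..XX..XX..XX
r14=1110: X.X.X.X.X.X.X.X
r15=1111: XXXXXXXXXXXXXXXX
r16=10000: X...............X
r17=10001: XX..............XX
r18=10010: X.X.............X.X
r19=10011: XXXX............XXXX
r20=10100: X...X...........X...X
r21=10101: XX..XX..........XX..XX
r22=10110: X.X.X.X.........X.X.X.X
r23=10111: XXXXXXXX........XXXXXXXX

Answer: X
XX
X.X
XXXX
X...X
XX..XX
X.X.X.X
XXXXXXXX
X.......X
XX......XX
X.X.....X.X
XXXX....XXXX
X...X...X...X
XX..XX..XX..XX
X.X.X.X.X.X.X.X
XXXXXXXXXXXXXXXX
X...............X
XX..............XX
X.X.............X.X
XXXX............XXXX
X...X...........X...X
XX..XX..........XX..XX
X.X.X.X.........X.X.X.X
XXXXXXXX........XXXXXXXX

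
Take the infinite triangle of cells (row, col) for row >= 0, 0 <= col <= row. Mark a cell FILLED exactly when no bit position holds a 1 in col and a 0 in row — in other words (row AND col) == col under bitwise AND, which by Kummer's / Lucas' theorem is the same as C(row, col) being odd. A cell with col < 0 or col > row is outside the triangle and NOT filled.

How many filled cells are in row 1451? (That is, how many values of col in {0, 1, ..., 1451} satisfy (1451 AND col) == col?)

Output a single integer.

Answer: 128

Derivation:
1451 in binary = 10110101011
popcount(1451) = number of 1-bits in 10110101011 = 7
A col c satisfies (1451 AND c) == c iff every set bit of c is also set in 1451; each of the 7 set bits of 1451 can independently be on or off in c.
count = 2^7 = 128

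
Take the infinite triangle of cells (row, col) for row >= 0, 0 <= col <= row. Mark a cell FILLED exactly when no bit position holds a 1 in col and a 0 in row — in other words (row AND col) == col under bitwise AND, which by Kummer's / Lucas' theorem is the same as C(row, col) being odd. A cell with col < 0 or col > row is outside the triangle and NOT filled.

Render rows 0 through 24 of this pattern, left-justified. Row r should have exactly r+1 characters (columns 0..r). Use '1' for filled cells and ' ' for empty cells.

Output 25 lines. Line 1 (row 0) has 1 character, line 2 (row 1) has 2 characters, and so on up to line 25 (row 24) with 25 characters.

Answer: 1
11
1 1
1111
1   1
11  11
1 1 1 1
11111111
1       1
11      11
1 1     1 1
1111    1111
1   1   1   1
11  11  11  11
1 1 1 1 1 1 1 1
1111111111111111
1               1
11              11
1 1             1 1
1111            1111
1   1           1   1
11  11          11  11
1 1 1 1         1 1 1 1
11111111        11111111
1       1       1       1

Derivation:
r0=0: 1
r1=1: 11
r2=10: 1 1
r3=11: 1111
r4=100: 1   1
r5=101: 11  11
r6=110: 1 1 1 1
r7=111: 11111111
r8=1000: 1       1
r9=1001: 11      11
r10=1010: 1 1     1 1
r11=1011: 1111    1111
r12=1100: 1   1   1   1
r13=1101: 11  11  11  11
r14=1110: 1 1 1 1 1 1 1 1
r15=1111: 1111111111111111
r16=10000: 1               1
r17=10001: 11              11
r18=10010: 1 1             1 1
r19=10011: 1111            1111
r20=10100: 1   1           1   1
r21=10101: 11  11          11  11
r22=10110: 1 1 1 1         1 1 1 1
r23=10111: 11111111        11111111
r24=11000: 1       1       1       1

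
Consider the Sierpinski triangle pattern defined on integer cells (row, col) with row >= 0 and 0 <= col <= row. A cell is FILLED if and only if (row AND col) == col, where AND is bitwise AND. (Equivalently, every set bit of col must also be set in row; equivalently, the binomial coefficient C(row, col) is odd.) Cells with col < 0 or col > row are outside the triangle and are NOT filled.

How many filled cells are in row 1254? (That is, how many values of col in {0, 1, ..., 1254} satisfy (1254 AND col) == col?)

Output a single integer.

Answer: 64

Derivation:
1254 in binary = 10011100110
popcount(1254) = number of 1-bits in 10011100110 = 6
A col c satisfies (1254 AND c) == c iff every set bit of c is also set in 1254; each of the 6 set bits of 1254 can independently be on or off in c.
count = 2^6 = 64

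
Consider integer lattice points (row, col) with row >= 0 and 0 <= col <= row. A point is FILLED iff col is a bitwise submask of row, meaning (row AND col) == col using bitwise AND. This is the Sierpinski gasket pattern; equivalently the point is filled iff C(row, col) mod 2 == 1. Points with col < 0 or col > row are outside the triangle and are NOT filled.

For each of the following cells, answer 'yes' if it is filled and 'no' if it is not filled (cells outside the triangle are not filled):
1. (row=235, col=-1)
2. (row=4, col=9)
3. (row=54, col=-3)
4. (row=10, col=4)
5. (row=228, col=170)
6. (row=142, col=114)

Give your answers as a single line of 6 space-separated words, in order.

Answer: no no no no no no

Derivation:
(235,-1): col outside [0, 235] -> not filled
(4,9): col outside [0, 4] -> not filled
(54,-3): col outside [0, 54] -> not filled
(10,4): row=0b1010, col=0b100, row AND col = 0b0 = 0; 0 != 4 -> empty
(228,170): row=0b11100100, col=0b10101010, row AND col = 0b10100000 = 160; 160 != 170 -> empty
(142,114): row=0b10001110, col=0b1110010, row AND col = 0b10 = 2; 2 != 114 -> empty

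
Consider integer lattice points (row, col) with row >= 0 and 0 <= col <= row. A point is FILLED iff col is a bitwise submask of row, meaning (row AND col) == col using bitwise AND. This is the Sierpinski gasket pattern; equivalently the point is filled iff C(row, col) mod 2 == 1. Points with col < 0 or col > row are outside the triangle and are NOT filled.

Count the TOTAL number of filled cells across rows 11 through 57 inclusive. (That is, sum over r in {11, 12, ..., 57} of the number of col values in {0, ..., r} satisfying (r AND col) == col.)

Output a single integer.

Answer: 500

Derivation:
r11=1011 pc3: +8 =8
r12=1100 pc2: +4 =12
r13=1101 pc3: +8 =20
r14=1110 pc3: +8 =28
r15=1111 pc4: +16 =44
r16=10000 pc1: +2 =46
r17=10001 pc2: +4 =50
r18=10010 pc2: +4 =54
r19=10011 pc3: +8 =62
r20=10100 pc2: +4 =66
r21=10101 pc3: +8 =74
r22=10110 pc3: +8 =82
r23=10111 pc4: +16 =98
r24=11000 pc2: +4 =102
r25=11001 pc3: +8 =110
r26=11010 pc3: +8 =118
r27=11011 pc4: +16 =134
r28=11100 pc3: +8 =142
r29=11101 pc4: +16 =158
r30=11110 pc4: +16 =174
r31=11111 pc5: +32 =206
r32=100000 pc1: +2 =208
r33=100001 pc2: +4 =212
r34=100010 pc2: +4 =216
r35=100011 pc3: +8 =224
r36=100100 pc2: +4 =228
r37=100101 pc3: +8 =236
r38=100110 pc3: +8 =244
r39=100111 pc4: +16 =260
r40=101000 pc2: +4 =264
r41=101001 pc3: +8 =272
r42=101010 pc3: +8 =280
r43=101011 pc4: +16 =296
r44=101100 pc3: +8 =304
r45=101101 pc4: +16 =320
r46=101110 pc4: +16 =336
r47=101111 pc5: +32 =368
r48=110000 pc2: +4 =372
r49=110001 pc3: +8 =380
r50=110010 pc3: +8 =388
r51=110011 pc4: +16 =404
r52=110100 pc3: +8 =412
r53=110101 pc4: +16 =428
r54=110110 pc4: +16 =444
r55=110111 pc5: +32 =476
r56=111000 pc3: +8 =484
r57=111001 pc4: +16 =500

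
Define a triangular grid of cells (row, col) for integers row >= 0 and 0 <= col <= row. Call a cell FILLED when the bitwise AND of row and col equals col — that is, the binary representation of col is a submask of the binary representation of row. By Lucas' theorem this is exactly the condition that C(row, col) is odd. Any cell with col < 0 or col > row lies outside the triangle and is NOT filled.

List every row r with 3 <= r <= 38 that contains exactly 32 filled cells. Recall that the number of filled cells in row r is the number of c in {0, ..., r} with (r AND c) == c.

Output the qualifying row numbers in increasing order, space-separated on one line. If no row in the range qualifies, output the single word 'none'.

Row r has 2^popcount(r) filled cells, so we need popcount(r) = log2(32) = 5.
Scan r = 3..38 and keep those with exactly 5 one-bits:
r=3=11 popcount=2 -> skip
r=4=100 popcount=1 -> skip
r=5=101 popcount=2 -> skip
r=6=110 popcount=2 -> skip
r=7=111 popcount=3 -> skip
r=8=1000 popcount=1 -> skip
r=9=1001 popcount=2 -> skip
r=10=1010 popcount=2 -> skip
r=11=1011 popcount=3 -> skip
r=12=1100 popcount=2 -> skip
r=13=1101 popcount=3 -> skip
r=14=1110 popcount=3 -> skip
r=15=1111 popcount=4 -> skip
r=16=10000 popcount=1 -> skip
r=17=10001 popcount=2 -> skip
r=18=10010 popcount=2 -> skip
r=19=10011 popcount=3 -> skip
r=20=10100 popcount=2 -> skip
r=21=10101 popcount=3 -> skip
r=22=10110 popcount=3 -> skip
r=23=10111 popcount=4 -> skip
r=24=11000 popcount=2 -> skip
r=25=11001 popcount=3 -> skip
r=26=11010 popcount=3 -> skip
r=27=11011 popcount=4 -> skip
r=28=11100 popcount=3 -> skip
r=29=11101 popcount=4 -> skip
r=30=11110 popcount=4 -> skip
r=31=11111 popcount=5 -> KEEP
r=32=100000 popcount=1 -> skip
r=33=100001 popcount=2 -> skip
r=34=100010 popcount=2 -> skip
r=35=100011 popcount=3 -> skip
r=36=100100 popcount=2 -> skip
r=37=100101 popcount=3 -> skip
r=38=100110 popcount=3 -> skip
Kept rows: 31

Answer: 31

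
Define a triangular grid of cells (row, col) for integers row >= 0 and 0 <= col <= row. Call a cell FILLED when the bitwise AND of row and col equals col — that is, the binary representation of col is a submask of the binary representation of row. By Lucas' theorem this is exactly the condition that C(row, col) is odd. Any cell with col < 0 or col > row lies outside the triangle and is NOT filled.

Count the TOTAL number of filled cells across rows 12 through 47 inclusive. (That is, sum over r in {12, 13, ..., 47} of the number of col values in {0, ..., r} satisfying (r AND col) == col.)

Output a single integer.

r12=1100 pc2: +4 =4
r13=1101 pc3: +8 =12
r14=1110 pc3: +8 =20
r15=1111 pc4: +16 =36
r16=10000 pc1: +2 =38
r17=10001 pc2: +4 =42
r18=10010 pc2: +4 =46
r19=10011 pc3: +8 =54
r20=10100 pc2: +4 =58
r21=10101 pc3: +8 =66
r22=10110 pc3: +8 =74
r23=10111 pc4: +16 =90
r24=11000 pc2: +4 =94
r25=11001 pc3: +8 =102
r26=11010 pc3: +8 =110
r27=11011 pc4: +16 =126
r28=11100 pc3: +8 =134
r29=11101 pc4: +16 =150
r30=11110 pc4: +16 =166
r31=11111 pc5: +32 =198
r32=100000 pc1: +2 =200
r33=100001 pc2: +4 =204
r34=100010 pc2: +4 =208
r35=100011 pc3: +8 =216
r36=100100 pc2: +4 =220
r37=100101 pc3: +8 =228
r38=100110 pc3: +8 =236
r39=100111 pc4: +16 =252
r40=101000 pc2: +4 =256
r41=101001 pc3: +8 =264
r42=101010 pc3: +8 =272
r43=101011 pc4: +16 =288
r44=101100 pc3: +8 =296
r45=101101 pc4: +16 =312
r46=101110 pc4: +16 =328
r47=101111 pc5: +32 =360

Answer: 360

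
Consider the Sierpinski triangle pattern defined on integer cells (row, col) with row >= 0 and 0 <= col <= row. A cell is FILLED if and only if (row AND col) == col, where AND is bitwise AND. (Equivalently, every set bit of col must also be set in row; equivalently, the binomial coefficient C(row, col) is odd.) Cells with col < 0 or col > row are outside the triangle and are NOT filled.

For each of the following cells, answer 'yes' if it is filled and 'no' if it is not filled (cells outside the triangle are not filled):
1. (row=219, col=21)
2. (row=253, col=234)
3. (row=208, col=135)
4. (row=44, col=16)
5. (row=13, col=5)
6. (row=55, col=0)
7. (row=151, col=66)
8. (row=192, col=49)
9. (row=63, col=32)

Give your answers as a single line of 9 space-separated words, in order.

Answer: no no no no yes yes no no yes

Derivation:
(219,21): row=0b11011011, col=0b10101, row AND col = 0b10001 = 17; 17 != 21 -> empty
(253,234): row=0b11111101, col=0b11101010, row AND col = 0b11101000 = 232; 232 != 234 -> empty
(208,135): row=0b11010000, col=0b10000111, row AND col = 0b10000000 = 128; 128 != 135 -> empty
(44,16): row=0b101100, col=0b10000, row AND col = 0b0 = 0; 0 != 16 -> empty
(13,5): row=0b1101, col=0b101, row AND col = 0b101 = 5; 5 == 5 -> filled
(55,0): row=0b110111, col=0b0, row AND col = 0b0 = 0; 0 == 0 -> filled
(151,66): row=0b10010111, col=0b1000010, row AND col = 0b10 = 2; 2 != 66 -> empty
(192,49): row=0b11000000, col=0b110001, row AND col = 0b0 = 0; 0 != 49 -> empty
(63,32): row=0b111111, col=0b100000, row AND col = 0b100000 = 32; 32 == 32 -> filled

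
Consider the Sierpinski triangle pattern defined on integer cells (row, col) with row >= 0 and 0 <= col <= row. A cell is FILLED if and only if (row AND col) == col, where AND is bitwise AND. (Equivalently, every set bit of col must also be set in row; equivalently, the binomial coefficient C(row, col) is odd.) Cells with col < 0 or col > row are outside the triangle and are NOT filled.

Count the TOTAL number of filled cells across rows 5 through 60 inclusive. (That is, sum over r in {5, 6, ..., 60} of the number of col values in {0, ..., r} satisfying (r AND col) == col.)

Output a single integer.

r5=101 pc2: +4 =4
r6=110 pc2: +4 =8
r7=111 pc3: +8 =16
r8=1000 pc1: +2 =18
r9=1001 pc2: +4 =22
r10=1010 pc2: +4 =26
r11=1011 pc3: +8 =34
r12=1100 pc2: +4 =38
r13=1101 pc3: +8 =46
r14=1110 pc3: +8 =54
r15=1111 pc4: +16 =70
r16=10000 pc1: +2 =72
r17=10001 pc2: +4 =76
r18=10010 pc2: +4 =80
r19=10011 pc3: +8 =88
r20=10100 pc2: +4 =92
r21=10101 pc3: +8 =100
r22=10110 pc3: +8 =108
r23=10111 pc4: +16 =124
r24=11000 pc2: +4 =128
r25=11001 pc3: +8 =136
r26=11010 pc3: +8 =144
r27=11011 pc4: +16 =160
r28=11100 pc3: +8 =168
r29=11101 pc4: +16 =184
r30=11110 pc4: +16 =200
r31=11111 pc5: +32 =232
r32=100000 pc1: +2 =234
r33=100001 pc2: +4 =238
r34=100010 pc2: +4 =242
r35=100011 pc3: +8 =250
r36=100100 pc2: +4 =254
r37=100101 pc3: +8 =262
r38=100110 pc3: +8 =270
r39=100111 pc4: +16 =286
r40=101000 pc2: +4 =290
r41=101001 pc3: +8 =298
r42=101010 pc3: +8 =306
r43=101011 pc4: +16 =322
r44=101100 pc3: +8 =330
r45=101101 pc4: +16 =346
r46=101110 pc4: +16 =362
r47=101111 pc5: +32 =394
r48=110000 pc2: +4 =398
r49=110001 pc3: +8 =406
r50=110010 pc3: +8 =414
r51=110011 pc4: +16 =430
r52=110100 pc3: +8 =438
r53=110101 pc4: +16 =454
r54=110110 pc4: +16 =470
r55=110111 pc5: +32 =502
r56=111000 pc3: +8 =510
r57=111001 pc4: +16 =526
r58=111010 pc4: +16 =542
r59=111011 pc5: +32 =574
r60=111100 pc4: +16 =590

Answer: 590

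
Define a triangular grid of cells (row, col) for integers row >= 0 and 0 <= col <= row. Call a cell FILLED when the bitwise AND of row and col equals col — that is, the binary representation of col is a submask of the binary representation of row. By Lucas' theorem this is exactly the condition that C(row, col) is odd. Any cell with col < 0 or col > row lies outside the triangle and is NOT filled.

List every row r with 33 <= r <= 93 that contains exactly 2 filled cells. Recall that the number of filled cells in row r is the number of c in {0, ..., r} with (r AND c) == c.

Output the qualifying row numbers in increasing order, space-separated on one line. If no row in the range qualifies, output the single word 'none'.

Row r has 2^popcount(r) filled cells, so we need popcount(r) = log2(2) = 1.
Scan r = 33..93 and keep those with exactly 1 one-bits:
r=33=100001 popcount=2 -> skip
r=34=100010 popcount=2 -> skip
r=35=100011 popcount=3 -> skip
r=36=100100 popcount=2 -> skip
r=37=100101 popcount=3 -> skip
r=38=100110 popcount=3 -> skip
r=39=100111 popcount=4 -> skip
r=40=101000 popcount=2 -> skip
r=41=101001 popcount=3 -> skip
r=42=101010 popcount=3 -> skip
r=43=101011 popcount=4 -> skip
r=44=101100 popcount=3 -> skip
r=45=101101 popcount=4 -> skip
r=46=101110 popcount=4 -> skip
r=47=101111 popcount=5 -> skip
r=48=110000 popcount=2 -> skip
r=49=110001 popcount=3 -> skip
r=50=110010 popcount=3 -> skip
r=51=110011 popcount=4 -> skip
r=52=110100 popcount=3 -> skip
r=53=110101 popcount=4 -> skip
r=54=110110 popcount=4 -> skip
r=55=110111 popcount=5 -> skip
r=56=111000 popcount=3 -> skip
r=57=111001 popcount=4 -> skip
r=58=111010 popcount=4 -> skip
r=59=111011 popcount=5 -> skip
r=60=111100 popcount=4 -> skip
r=61=111101 popcount=5 -> skip
r=62=111110 popcount=5 -> skip
r=63=111111 popcount=6 -> skip
r=64=1000000 popcount=1 -> KEEP
r=65=1000001 popcount=2 -> skip
r=66=1000010 popcount=2 -> skip
r=67=1000011 popcount=3 -> skip
r=68=1000100 popcount=2 -> skip
r=69=1000101 popcount=3 -> skip
r=70=1000110 popcount=3 -> skip
r=71=1000111 popcount=4 -> skip
r=72=1001000 popcount=2 -> skip
r=73=1001001 popcount=3 -> skip
r=74=1001010 popcount=3 -> skip
r=75=1001011 popcount=4 -> skip
r=76=1001100 popcount=3 -> skip
r=77=1001101 popcount=4 -> skip
r=78=1001110 popcount=4 -> skip
r=79=1001111 popcount=5 -> skip
r=80=1010000 popcount=2 -> skip
r=81=1010001 popcount=3 -> skip
r=82=1010010 popcount=3 -> skip
r=83=1010011 popcount=4 -> skip
r=84=1010100 popcount=3 -> skip
r=85=1010101 popcount=4 -> skip
r=86=1010110 popcount=4 -> skip
r=87=1010111 popcount=5 -> skip
r=88=1011000 popcount=3 -> skip
r=89=1011001 popcount=4 -> skip
r=90=1011010 popcount=4 -> skip
r=91=1011011 popcount=5 -> skip
r=92=1011100 popcount=4 -> skip
r=93=1011101 popcount=5 -> skip
Kept rows: 64

Answer: 64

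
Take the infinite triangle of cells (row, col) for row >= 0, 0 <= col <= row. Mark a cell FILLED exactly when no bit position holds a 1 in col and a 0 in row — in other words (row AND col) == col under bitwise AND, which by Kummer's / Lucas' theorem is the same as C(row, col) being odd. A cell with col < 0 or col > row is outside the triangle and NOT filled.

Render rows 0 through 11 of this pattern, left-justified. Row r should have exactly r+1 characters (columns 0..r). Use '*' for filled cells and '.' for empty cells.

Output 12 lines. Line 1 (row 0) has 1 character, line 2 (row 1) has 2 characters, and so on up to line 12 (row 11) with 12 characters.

Answer: *
**
*.*
****
*...*
**..**
*.*.*.*
********
*.......*
**......**
*.*.....*.*
****....****

Derivation:
r0=0: *
r1=1: **
r2=10: *.*
r3=11: ****
r4=100: *...*
r5=101: **..**
r6=110: *.*.*.*
r7=111: ********
r8=1000: *.......*
r9=1001: **......**
r10=1010: *.*.....*.*
r11=1011: ****....****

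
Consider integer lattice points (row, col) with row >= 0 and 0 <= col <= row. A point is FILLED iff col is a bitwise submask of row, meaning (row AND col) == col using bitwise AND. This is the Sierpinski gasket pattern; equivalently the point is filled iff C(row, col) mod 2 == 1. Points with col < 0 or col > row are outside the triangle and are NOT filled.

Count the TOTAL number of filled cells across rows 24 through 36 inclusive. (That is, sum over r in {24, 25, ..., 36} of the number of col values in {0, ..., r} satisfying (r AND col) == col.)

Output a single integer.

r24=11000 pc2: +4 =4
r25=11001 pc3: +8 =12
r26=11010 pc3: +8 =20
r27=11011 pc4: +16 =36
r28=11100 pc3: +8 =44
r29=11101 pc4: +16 =60
r30=11110 pc4: +16 =76
r31=11111 pc5: +32 =108
r32=100000 pc1: +2 =110
r33=100001 pc2: +4 =114
r34=100010 pc2: +4 =118
r35=100011 pc3: +8 =126
r36=100100 pc2: +4 =130

Answer: 130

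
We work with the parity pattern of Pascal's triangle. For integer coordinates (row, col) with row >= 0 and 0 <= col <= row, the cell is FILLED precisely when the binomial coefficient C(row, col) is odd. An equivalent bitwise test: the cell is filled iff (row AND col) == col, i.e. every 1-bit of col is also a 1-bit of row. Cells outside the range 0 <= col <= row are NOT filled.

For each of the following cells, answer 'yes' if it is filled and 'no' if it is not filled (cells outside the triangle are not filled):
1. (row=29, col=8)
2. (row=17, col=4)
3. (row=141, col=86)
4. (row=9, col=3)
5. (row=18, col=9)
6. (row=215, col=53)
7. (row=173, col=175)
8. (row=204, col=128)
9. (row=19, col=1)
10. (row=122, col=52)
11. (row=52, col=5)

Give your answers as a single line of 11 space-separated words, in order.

Answer: yes no no no no no no yes yes no no

Derivation:
(29,8): row=0b11101, col=0b1000, row AND col = 0b1000 = 8; 8 == 8 -> filled
(17,4): row=0b10001, col=0b100, row AND col = 0b0 = 0; 0 != 4 -> empty
(141,86): row=0b10001101, col=0b1010110, row AND col = 0b100 = 4; 4 != 86 -> empty
(9,3): row=0b1001, col=0b11, row AND col = 0b1 = 1; 1 != 3 -> empty
(18,9): row=0b10010, col=0b1001, row AND col = 0b0 = 0; 0 != 9 -> empty
(215,53): row=0b11010111, col=0b110101, row AND col = 0b10101 = 21; 21 != 53 -> empty
(173,175): col outside [0, 173] -> not filled
(204,128): row=0b11001100, col=0b10000000, row AND col = 0b10000000 = 128; 128 == 128 -> filled
(19,1): row=0b10011, col=0b1, row AND col = 0b1 = 1; 1 == 1 -> filled
(122,52): row=0b1111010, col=0b110100, row AND col = 0b110000 = 48; 48 != 52 -> empty
(52,5): row=0b110100, col=0b101, row AND col = 0b100 = 4; 4 != 5 -> empty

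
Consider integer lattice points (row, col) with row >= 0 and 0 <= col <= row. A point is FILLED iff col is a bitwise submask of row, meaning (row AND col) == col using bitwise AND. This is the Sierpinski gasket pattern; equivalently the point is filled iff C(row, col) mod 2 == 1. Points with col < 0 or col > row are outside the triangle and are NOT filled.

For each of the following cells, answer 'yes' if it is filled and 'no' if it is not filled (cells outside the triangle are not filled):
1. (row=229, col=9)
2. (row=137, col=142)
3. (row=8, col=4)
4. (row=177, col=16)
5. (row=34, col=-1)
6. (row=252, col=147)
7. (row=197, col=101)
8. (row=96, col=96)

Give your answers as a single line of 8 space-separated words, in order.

Answer: no no no yes no no no yes

Derivation:
(229,9): row=0b11100101, col=0b1001, row AND col = 0b1 = 1; 1 != 9 -> empty
(137,142): col outside [0, 137] -> not filled
(8,4): row=0b1000, col=0b100, row AND col = 0b0 = 0; 0 != 4 -> empty
(177,16): row=0b10110001, col=0b10000, row AND col = 0b10000 = 16; 16 == 16 -> filled
(34,-1): col outside [0, 34] -> not filled
(252,147): row=0b11111100, col=0b10010011, row AND col = 0b10010000 = 144; 144 != 147 -> empty
(197,101): row=0b11000101, col=0b1100101, row AND col = 0b1000101 = 69; 69 != 101 -> empty
(96,96): row=0b1100000, col=0b1100000, row AND col = 0b1100000 = 96; 96 == 96 -> filled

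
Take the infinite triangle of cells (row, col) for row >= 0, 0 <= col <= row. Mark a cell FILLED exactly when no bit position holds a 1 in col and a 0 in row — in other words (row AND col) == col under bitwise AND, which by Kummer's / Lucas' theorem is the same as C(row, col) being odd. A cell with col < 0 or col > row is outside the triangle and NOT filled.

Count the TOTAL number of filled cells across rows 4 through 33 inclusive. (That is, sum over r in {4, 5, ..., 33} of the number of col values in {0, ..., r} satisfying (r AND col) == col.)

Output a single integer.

r4=100 pc1: +2 =2
r5=101 pc2: +4 =6
r6=110 pc2: +4 =10
r7=111 pc3: +8 =18
r8=1000 pc1: +2 =20
r9=1001 pc2: +4 =24
r10=1010 pc2: +4 =28
r11=1011 pc3: +8 =36
r12=1100 pc2: +4 =40
r13=1101 pc3: +8 =48
r14=1110 pc3: +8 =56
r15=1111 pc4: +16 =72
r16=10000 pc1: +2 =74
r17=10001 pc2: +4 =78
r18=10010 pc2: +4 =82
r19=10011 pc3: +8 =90
r20=10100 pc2: +4 =94
r21=10101 pc3: +8 =102
r22=10110 pc3: +8 =110
r23=10111 pc4: +16 =126
r24=11000 pc2: +4 =130
r25=11001 pc3: +8 =138
r26=11010 pc3: +8 =146
r27=11011 pc4: +16 =162
r28=11100 pc3: +8 =170
r29=11101 pc4: +16 =186
r30=11110 pc4: +16 =202
r31=11111 pc5: +32 =234
r32=100000 pc1: +2 =236
r33=100001 pc2: +4 =240

Answer: 240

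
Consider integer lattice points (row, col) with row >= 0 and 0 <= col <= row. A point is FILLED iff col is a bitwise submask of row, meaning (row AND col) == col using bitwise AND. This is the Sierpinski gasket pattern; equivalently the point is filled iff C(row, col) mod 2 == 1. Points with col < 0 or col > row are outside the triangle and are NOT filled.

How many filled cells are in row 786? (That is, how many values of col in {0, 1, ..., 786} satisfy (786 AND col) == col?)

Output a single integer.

786 in binary = 1100010010
popcount(786) = number of 1-bits in 1100010010 = 4
A col c satisfies (786 AND c) == c iff every set bit of c is also set in 786; each of the 4 set bits of 786 can independently be on or off in c.
count = 2^4 = 16

Answer: 16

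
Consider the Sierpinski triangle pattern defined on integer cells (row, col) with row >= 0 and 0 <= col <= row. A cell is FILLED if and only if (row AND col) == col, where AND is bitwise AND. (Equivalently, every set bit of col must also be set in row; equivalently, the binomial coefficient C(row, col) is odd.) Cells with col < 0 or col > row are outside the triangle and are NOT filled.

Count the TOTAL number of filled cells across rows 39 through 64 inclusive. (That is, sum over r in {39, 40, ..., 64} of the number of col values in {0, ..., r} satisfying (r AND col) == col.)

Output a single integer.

Answer: 450

Derivation:
r39=100111 pc4: +16 =16
r40=101000 pc2: +4 =20
r41=101001 pc3: +8 =28
r42=101010 pc3: +8 =36
r43=101011 pc4: +16 =52
r44=101100 pc3: +8 =60
r45=101101 pc4: +16 =76
r46=101110 pc4: +16 =92
r47=101111 pc5: +32 =124
r48=110000 pc2: +4 =128
r49=110001 pc3: +8 =136
r50=110010 pc3: +8 =144
r51=110011 pc4: +16 =160
r52=110100 pc3: +8 =168
r53=110101 pc4: +16 =184
r54=110110 pc4: +16 =200
r55=110111 pc5: +32 =232
r56=111000 pc3: +8 =240
r57=111001 pc4: +16 =256
r58=111010 pc4: +16 =272
r59=111011 pc5: +32 =304
r60=111100 pc4: +16 =320
r61=111101 pc5: +32 =352
r62=111110 pc5: +32 =384
r63=111111 pc6: +64 =448
r64=1000000 pc1: +2 =450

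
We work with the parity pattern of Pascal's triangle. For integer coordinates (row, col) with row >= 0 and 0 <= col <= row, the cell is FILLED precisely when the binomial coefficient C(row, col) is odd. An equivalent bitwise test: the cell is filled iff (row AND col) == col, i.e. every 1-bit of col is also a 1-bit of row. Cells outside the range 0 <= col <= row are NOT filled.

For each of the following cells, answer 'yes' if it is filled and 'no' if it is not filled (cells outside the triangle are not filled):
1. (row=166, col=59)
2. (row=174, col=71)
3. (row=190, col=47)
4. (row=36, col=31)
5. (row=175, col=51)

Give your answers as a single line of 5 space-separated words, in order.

Answer: no no no no no

Derivation:
(166,59): row=0b10100110, col=0b111011, row AND col = 0b100010 = 34; 34 != 59 -> empty
(174,71): row=0b10101110, col=0b1000111, row AND col = 0b110 = 6; 6 != 71 -> empty
(190,47): row=0b10111110, col=0b101111, row AND col = 0b101110 = 46; 46 != 47 -> empty
(36,31): row=0b100100, col=0b11111, row AND col = 0b100 = 4; 4 != 31 -> empty
(175,51): row=0b10101111, col=0b110011, row AND col = 0b100011 = 35; 35 != 51 -> empty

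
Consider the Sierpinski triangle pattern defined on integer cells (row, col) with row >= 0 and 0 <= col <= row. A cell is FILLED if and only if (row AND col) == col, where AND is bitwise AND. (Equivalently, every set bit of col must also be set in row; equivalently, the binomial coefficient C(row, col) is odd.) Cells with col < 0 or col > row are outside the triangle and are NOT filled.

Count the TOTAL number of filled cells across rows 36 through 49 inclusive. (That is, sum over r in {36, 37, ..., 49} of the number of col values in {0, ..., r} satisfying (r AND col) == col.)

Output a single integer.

r36=100100 pc2: +4 =4
r37=100101 pc3: +8 =12
r38=100110 pc3: +8 =20
r39=100111 pc4: +16 =36
r40=101000 pc2: +4 =40
r41=101001 pc3: +8 =48
r42=101010 pc3: +8 =56
r43=101011 pc4: +16 =72
r44=101100 pc3: +8 =80
r45=101101 pc4: +16 =96
r46=101110 pc4: +16 =112
r47=101111 pc5: +32 =144
r48=110000 pc2: +4 =148
r49=110001 pc3: +8 =156

Answer: 156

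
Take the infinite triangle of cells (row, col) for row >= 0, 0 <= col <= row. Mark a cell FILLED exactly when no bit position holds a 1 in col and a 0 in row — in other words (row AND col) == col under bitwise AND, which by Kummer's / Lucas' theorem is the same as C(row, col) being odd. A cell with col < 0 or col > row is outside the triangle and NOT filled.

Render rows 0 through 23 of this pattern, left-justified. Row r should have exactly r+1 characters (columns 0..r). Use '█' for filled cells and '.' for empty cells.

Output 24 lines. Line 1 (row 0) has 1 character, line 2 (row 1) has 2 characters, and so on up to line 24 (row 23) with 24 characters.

r0=0: █
r1=1: ██
r2=10: █.█
r3=11: ████
r4=100: █...█
r5=101: ██..██
r6=110: █.█.█.█
r7=111: ████████
r8=1000: █.......█
r9=1001: ██......██
r10=1010: █.█.....█.█
r11=1011: ████....████
r12=1100: █...█...█...█
r13=1101: ██..██..██..██
r14=1110: █.█.█.█.█.█.█.█
r15=1111: ████████████████
r16=10000: █...............█
r17=10001: ██..............██
r18=10010: █.█.............█.█
r19=10011: ████............████
r20=10100: █...█...........█...█
r21=10101: ██..██..........██..██
r22=10110: █.█.█.█.........█.█.█.█
r23=10111: ████████........████████

Answer: █
██
█.█
████
█...█
██..██
█.█.█.█
████████
█.......█
██......██
█.█.....█.█
████....████
█...█...█...█
██..██..██..██
█.█.█.█.█.█.█.█
████████████████
█...............█
██..............██
█.█.............█.█
████............████
█...█...........█...█
██..██..........██..██
█.█.█.█.........█.█.█.█
████████........████████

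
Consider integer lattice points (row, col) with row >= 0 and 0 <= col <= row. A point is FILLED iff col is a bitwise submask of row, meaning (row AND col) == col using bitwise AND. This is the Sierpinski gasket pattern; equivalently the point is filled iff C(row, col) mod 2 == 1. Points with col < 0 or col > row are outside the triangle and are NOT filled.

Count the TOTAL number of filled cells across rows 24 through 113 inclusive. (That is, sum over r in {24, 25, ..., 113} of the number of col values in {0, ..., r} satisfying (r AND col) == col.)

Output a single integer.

r24=11000 pc2: +4 =4
r25=11001 pc3: +8 =12
r26=11010 pc3: +8 =20
r27=11011 pc4: +16 =36
r28=11100 pc3: +8 =44
r29=11101 pc4: +16 =60
r30=11110 pc4: +16 =76
r31=11111 pc5: +32 =108
r32=100000 pc1: +2 =110
r33=100001 pc2: +4 =114
r34=100010 pc2: +4 =118
r35=100011 pc3: +8 =126
r36=100100 pc2: +4 =130
r37=100101 pc3: +8 =138
r38=100110 pc3: +8 =146
r39=100111 pc4: +16 =162
r40=101000 pc2: +4 =166
r41=101001 pc3: +8 =174
r42=101010 pc3: +8 =182
r43=101011 pc4: +16 =198
r44=101100 pc3: +8 =206
r45=101101 pc4: +16 =222
r46=101110 pc4: +16 =238
r47=101111 pc5: +32 =270
r48=110000 pc2: +4 =274
r49=110001 pc3: +8 =282
r50=110010 pc3: +8 =290
r51=110011 pc4: +16 =306
r52=110100 pc3: +8 =314
r53=110101 pc4: +16 =330
r54=110110 pc4: +16 =346
r55=110111 pc5: +32 =378
r56=111000 pc3: +8 =386
r57=111001 pc4: +16 =402
r58=111010 pc4: +16 =418
r59=111011 pc5: +32 =450
r60=111100 pc4: +16 =466
r61=111101 pc5: +32 =498
r62=111110 pc5: +32 =530
r63=111111 pc6: +64 =594
r64=1000000 pc1: +2 =596
r65=1000001 pc2: +4 =600
r66=1000010 pc2: +4 =604
r67=1000011 pc3: +8 =612
r68=1000100 pc2: +4 =616
r69=1000101 pc3: +8 =624
r70=1000110 pc3: +8 =632
r71=1000111 pc4: +16 =648
r72=1001000 pc2: +4 =652
r73=1001001 pc3: +8 =660
r74=1001010 pc3: +8 =668
r75=1001011 pc4: +16 =684
r76=1001100 pc3: +8 =692
r77=1001101 pc4: +16 =708
r78=1001110 pc4: +16 =724
r79=1001111 pc5: +32 =756
r80=1010000 pc2: +4 =760
r81=1010001 pc3: +8 =768
r82=1010010 pc3: +8 =776
r83=1010011 pc4: +16 =792
r84=1010100 pc3: +8 =800
r85=1010101 pc4: +16 =816
r86=1010110 pc4: +16 =832
r87=1010111 pc5: +32 =864
r88=1011000 pc3: +8 =872
r89=1011001 pc4: +16 =888
r90=1011010 pc4: +16 =904
r91=1011011 pc5: +32 =936
r92=1011100 pc4: +16 =952
r93=1011101 pc5: +32 =984
r94=1011110 pc5: +32 =1016
r95=1011111 pc6: +64 =1080
r96=1100000 pc2: +4 =1084
r97=1100001 pc3: +8 =1092
r98=1100010 pc3: +8 =1100
r99=1100011 pc4: +16 =1116
r100=1100100 pc3: +8 =1124
r101=1100101 pc4: +16 =1140
r102=1100110 pc4: +16 =1156
r103=1100111 pc5: +32 =1188
r104=1101000 pc3: +8 =1196
r105=1101001 pc4: +16 =1212
r106=1101010 pc4: +16 =1228
r107=1101011 pc5: +32 =1260
r108=1101100 pc4: +16 =1276
r109=1101101 pc5: +32 =1308
r110=1101110 pc5: +32 =1340
r111=1101111 pc6: +64 =1404
r112=1110000 pc3: +8 =1412
r113=1110001 pc4: +16 =1428

Answer: 1428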